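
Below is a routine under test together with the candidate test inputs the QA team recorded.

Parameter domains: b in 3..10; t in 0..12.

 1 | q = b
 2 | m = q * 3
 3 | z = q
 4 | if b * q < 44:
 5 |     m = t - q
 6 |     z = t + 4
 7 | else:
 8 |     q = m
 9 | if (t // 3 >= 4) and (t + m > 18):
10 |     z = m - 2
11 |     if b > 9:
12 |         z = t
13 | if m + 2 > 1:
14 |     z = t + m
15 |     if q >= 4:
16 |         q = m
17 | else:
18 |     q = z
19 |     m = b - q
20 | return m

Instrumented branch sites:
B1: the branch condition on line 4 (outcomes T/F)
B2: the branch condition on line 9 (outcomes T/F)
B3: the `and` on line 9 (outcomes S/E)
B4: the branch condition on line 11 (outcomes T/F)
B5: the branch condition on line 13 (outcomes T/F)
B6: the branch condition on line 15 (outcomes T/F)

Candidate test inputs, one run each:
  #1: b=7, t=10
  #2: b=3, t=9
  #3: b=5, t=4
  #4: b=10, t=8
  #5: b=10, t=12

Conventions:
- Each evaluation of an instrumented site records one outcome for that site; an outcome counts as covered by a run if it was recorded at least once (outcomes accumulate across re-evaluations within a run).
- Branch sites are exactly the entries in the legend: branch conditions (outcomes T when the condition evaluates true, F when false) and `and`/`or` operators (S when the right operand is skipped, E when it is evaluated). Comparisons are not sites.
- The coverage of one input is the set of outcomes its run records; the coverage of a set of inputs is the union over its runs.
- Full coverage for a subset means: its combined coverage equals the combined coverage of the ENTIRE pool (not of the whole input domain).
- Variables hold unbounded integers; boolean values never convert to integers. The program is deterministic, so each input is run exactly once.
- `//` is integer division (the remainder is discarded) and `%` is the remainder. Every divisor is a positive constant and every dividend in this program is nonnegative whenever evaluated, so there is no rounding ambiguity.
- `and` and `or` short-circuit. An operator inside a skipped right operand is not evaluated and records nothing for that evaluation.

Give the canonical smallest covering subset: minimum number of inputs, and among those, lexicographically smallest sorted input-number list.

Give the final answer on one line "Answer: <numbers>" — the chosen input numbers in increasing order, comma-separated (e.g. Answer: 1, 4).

test 1 (b=7, t=10) hits B1=F, B2=F, B3=S, B5=T, B6=T
test 2 (b=3, t=9) hits B1=T, B2=F, B3=S, B5=T, B6=F
test 3 (b=5, t=4) hits B1=T, B2=F, B3=S, B5=F
test 4 (b=10, t=8) hits B1=F, B2=F, B3=S, B5=T, B6=T
test 5 (b=10, t=12) hits B1=F, B2=T, B3=E, B4=T, B5=T, B6=T
together the pool reaches 11 outcomes: B1=T, B1=F, B2=T, B2=F, B3=S, B3=E, B4=T, B5=T, B5=F, B6=T, B6=F
no size-1 subset reaches all 11 outcomes (best union: 6/11)
no size-2 subset reaches all 11 outcomes (best union: 10/11)
at size 3, {2, 3, 5} reaches all 11 outcomes; every lexicographically earlier size-3 subset fails

Answer: 2, 3, 5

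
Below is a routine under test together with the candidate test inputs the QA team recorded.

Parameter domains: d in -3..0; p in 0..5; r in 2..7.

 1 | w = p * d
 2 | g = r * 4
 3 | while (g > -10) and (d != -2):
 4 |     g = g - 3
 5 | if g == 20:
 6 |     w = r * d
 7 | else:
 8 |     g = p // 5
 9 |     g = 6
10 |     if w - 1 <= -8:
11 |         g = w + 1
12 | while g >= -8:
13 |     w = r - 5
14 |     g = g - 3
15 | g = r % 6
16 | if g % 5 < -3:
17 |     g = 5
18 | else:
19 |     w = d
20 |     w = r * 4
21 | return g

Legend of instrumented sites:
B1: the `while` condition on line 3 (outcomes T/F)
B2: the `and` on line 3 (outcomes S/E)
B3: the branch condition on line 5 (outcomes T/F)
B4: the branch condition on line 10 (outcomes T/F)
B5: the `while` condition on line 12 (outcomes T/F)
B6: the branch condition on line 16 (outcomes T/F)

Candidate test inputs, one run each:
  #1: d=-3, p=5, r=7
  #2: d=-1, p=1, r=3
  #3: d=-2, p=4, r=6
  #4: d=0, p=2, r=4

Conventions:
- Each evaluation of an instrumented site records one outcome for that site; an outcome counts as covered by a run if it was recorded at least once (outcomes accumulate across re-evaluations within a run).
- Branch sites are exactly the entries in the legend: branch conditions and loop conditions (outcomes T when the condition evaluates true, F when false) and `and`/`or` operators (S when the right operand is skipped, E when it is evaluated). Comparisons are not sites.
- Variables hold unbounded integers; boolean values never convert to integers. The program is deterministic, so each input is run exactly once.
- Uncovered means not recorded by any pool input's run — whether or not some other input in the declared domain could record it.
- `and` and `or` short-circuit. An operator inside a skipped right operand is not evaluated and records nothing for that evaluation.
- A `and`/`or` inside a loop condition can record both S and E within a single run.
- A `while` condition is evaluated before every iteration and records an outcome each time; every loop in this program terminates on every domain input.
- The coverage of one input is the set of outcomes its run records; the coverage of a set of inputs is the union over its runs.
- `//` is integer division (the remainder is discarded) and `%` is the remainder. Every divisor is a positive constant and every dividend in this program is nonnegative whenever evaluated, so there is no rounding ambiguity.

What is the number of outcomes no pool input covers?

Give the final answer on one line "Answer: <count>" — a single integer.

#1 (d=-3, p=5, r=7) -> B2->E, B1->T, B2->E, B1->T, B2->E, B1->T, B2->E, B1->T, B2->E, B1->T, B2->E, B1->T, B2->E, B1->T, ...; covered: B1=T, B1=F, B2=S, B2=E, B3=F, B4=T, B5=F, B6=F
#2 (d=-1, p=1, r=3) -> B2->E, B1->T, B2->E, B1->T, B2->E, B1->T, B2->E, B1->T, B2->E, B1->T, B2->E, B1->T, B2->E, B1->T, ...; covered: B1=T, B1=F, B2=S, B2=E, B3=F, B4=F, B5=T, B5=F, B6=F
#3 (d=-2, p=4, r=6) -> B2->E, B1->F, B3->F, B4->T, B5->T, B5->F, B6->F; covered: B1=F, B2=E, B3=F, B4=T, B5=T, B5=F, B6=F
#4 (d=0, p=2, r=4) -> B2->E, B1->T, B2->E, B1->T, B2->E, B1->T, B2->E, B1->T, B2->E, B1->T, B2->E, B1->T, B2->E, B1->T, ...; covered: B1=T, B1=F, B2=S, B2=E, B3=F, B4=F, B5=T, B5=F, B6=F
union over the pool: B1=T, B1=F, B2=S, B2=E, B3=F, B4=T, B4=F, B5=T, B5=F, B6=F
uncovered (2 of 12): B3=T, B6=T

Answer: 2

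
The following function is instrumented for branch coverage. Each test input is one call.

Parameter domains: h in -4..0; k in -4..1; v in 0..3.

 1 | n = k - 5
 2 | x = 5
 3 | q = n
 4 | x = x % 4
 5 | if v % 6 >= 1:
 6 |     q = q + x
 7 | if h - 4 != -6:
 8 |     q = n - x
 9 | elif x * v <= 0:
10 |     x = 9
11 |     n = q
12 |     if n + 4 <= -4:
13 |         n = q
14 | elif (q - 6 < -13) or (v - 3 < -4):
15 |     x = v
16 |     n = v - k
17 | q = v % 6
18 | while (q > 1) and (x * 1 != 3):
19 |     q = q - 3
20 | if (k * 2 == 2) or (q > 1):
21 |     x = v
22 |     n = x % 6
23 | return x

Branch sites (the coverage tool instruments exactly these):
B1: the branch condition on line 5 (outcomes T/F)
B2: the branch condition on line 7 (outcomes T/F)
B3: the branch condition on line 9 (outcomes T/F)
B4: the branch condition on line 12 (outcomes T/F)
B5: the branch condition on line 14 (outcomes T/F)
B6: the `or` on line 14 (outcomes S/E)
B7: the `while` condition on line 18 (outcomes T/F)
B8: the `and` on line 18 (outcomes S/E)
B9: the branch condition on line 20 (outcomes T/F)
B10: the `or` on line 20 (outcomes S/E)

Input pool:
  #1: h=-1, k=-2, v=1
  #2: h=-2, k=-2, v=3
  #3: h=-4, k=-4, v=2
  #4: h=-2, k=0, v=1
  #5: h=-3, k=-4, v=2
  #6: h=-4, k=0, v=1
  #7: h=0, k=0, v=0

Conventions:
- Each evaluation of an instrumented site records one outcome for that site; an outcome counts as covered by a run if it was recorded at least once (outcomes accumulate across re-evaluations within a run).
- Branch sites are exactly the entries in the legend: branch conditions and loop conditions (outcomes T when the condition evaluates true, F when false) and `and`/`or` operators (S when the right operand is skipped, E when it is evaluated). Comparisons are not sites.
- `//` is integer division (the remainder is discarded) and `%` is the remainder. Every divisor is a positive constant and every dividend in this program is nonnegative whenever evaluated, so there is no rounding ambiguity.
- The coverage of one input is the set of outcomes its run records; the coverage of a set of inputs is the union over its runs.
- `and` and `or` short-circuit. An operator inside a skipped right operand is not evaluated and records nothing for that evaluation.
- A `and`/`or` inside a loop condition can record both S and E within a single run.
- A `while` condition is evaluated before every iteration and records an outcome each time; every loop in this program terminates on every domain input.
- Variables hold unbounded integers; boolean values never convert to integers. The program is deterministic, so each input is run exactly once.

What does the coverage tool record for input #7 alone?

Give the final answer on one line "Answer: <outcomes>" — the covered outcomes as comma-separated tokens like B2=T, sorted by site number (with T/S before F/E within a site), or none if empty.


Running input #7 (h=0, k=0, v=0), event by event:
  B1->F, B2->T, B8->S, B7->F, B10->E, B9->F
deduplicating events, the covered set is: B1=F, B2=T, B7=F, B8=S, B9=F, B10=E
Answer: B1=F, B2=T, B7=F, B8=S, B9=F, B10=E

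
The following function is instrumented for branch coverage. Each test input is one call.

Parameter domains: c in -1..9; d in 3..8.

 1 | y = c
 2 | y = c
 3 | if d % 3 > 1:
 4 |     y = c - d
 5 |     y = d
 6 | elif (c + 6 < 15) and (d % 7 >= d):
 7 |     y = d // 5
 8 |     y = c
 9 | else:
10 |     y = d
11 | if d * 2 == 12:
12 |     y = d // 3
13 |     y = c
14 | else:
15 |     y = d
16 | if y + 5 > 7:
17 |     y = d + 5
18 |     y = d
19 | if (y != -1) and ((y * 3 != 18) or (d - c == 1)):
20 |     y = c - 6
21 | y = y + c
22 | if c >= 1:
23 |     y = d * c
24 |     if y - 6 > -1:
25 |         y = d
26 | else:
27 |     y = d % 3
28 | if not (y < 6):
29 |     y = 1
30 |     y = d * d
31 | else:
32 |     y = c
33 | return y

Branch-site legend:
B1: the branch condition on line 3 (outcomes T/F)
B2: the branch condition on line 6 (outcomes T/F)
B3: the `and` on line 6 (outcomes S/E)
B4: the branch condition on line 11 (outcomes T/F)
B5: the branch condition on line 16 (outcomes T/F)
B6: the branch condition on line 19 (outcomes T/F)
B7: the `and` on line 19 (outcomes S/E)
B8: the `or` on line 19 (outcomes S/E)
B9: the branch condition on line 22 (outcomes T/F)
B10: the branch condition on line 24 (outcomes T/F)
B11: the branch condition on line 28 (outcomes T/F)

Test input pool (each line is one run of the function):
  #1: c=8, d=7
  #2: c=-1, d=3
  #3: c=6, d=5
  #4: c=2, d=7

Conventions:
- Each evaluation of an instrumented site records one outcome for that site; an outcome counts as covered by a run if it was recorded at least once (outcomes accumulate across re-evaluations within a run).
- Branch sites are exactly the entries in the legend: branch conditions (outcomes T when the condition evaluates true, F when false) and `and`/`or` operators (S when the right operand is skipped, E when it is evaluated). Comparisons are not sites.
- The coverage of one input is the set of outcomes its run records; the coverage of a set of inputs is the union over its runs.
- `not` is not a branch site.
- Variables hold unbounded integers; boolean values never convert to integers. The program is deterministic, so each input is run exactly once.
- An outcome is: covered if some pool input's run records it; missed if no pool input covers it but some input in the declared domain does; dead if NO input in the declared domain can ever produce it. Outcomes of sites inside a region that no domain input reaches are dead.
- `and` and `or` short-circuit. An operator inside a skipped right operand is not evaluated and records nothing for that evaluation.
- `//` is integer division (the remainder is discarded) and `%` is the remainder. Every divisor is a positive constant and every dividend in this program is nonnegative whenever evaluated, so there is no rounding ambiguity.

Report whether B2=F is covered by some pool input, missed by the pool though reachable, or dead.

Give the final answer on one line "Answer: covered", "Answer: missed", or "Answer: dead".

B2=F is recorded by pool input(s) 1, 4 -> covered

Answer: covered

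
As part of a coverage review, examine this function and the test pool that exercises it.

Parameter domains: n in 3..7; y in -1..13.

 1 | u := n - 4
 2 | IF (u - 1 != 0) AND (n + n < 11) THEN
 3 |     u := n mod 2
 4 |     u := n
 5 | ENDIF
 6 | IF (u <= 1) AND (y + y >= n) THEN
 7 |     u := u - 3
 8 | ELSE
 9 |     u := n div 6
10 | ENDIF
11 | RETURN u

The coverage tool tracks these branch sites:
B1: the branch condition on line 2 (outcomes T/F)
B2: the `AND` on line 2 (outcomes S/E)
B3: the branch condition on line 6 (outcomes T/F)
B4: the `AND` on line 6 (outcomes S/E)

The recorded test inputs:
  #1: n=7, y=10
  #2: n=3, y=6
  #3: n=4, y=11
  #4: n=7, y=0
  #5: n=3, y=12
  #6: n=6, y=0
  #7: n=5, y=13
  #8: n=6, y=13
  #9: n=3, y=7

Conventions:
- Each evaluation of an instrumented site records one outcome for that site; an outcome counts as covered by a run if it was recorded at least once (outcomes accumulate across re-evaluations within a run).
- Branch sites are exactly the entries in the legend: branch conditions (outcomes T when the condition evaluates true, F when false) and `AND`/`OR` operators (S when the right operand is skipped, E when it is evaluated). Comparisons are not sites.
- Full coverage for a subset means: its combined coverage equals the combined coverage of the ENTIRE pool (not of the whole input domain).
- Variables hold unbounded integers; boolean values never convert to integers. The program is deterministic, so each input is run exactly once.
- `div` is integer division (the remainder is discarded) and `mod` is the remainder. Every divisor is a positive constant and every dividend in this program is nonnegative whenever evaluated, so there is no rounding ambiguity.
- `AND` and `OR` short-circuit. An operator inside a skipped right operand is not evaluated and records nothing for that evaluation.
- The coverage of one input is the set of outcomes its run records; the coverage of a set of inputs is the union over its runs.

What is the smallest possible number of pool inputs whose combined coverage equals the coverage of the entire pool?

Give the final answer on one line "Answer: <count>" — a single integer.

#1 (n=7, y=10) -> B2->E, B1->F, B4->S, B3->F; covered: B1=F, B2=E, B3=F, B4=S
#2 (n=3, y=6) -> B2->E, B1->T, B4->S, B3->F; covered: B1=T, B2=E, B3=F, B4=S
#3 (n=4, y=11) -> B2->E, B1->T, B4->S, B3->F; covered: B1=T, B2=E, B3=F, B4=S
#4 (n=7, y=0) -> B2->E, B1->F, B4->S, B3->F; covered: B1=F, B2=E, B3=F, B4=S
#5 (n=3, y=12) -> B2->E, B1->T, B4->S, B3->F; covered: B1=T, B2=E, B3=F, B4=S
#6 (n=6, y=0) -> B2->E, B1->F, B4->S, B3->F; covered: B1=F, B2=E, B3=F, B4=S
#7 (n=5, y=13) -> B2->S, B1->F, B4->E, B3->T; covered: B1=F, B2=S, B3=T, B4=E
#8 (n=6, y=13) -> B2->E, B1->F, B4->S, B3->F; covered: B1=F, B2=E, B3=F, B4=S
#9 (n=3, y=7) -> B2->E, B1->T, B4->S, B3->F; covered: B1=T, B2=E, B3=F, B4=S
pool-wide coverage (8 outcomes): B1=T, B1=F, B2=S, B2=E, B3=T, B3=F, B4=S, B4=E
every size-1 subset falls short of the 8 outcomes (best: 4/8)
the canonical winner is {2, 7}: size 2, full 8-outcome coverage, earliest index list among size-2 covers

Answer: 2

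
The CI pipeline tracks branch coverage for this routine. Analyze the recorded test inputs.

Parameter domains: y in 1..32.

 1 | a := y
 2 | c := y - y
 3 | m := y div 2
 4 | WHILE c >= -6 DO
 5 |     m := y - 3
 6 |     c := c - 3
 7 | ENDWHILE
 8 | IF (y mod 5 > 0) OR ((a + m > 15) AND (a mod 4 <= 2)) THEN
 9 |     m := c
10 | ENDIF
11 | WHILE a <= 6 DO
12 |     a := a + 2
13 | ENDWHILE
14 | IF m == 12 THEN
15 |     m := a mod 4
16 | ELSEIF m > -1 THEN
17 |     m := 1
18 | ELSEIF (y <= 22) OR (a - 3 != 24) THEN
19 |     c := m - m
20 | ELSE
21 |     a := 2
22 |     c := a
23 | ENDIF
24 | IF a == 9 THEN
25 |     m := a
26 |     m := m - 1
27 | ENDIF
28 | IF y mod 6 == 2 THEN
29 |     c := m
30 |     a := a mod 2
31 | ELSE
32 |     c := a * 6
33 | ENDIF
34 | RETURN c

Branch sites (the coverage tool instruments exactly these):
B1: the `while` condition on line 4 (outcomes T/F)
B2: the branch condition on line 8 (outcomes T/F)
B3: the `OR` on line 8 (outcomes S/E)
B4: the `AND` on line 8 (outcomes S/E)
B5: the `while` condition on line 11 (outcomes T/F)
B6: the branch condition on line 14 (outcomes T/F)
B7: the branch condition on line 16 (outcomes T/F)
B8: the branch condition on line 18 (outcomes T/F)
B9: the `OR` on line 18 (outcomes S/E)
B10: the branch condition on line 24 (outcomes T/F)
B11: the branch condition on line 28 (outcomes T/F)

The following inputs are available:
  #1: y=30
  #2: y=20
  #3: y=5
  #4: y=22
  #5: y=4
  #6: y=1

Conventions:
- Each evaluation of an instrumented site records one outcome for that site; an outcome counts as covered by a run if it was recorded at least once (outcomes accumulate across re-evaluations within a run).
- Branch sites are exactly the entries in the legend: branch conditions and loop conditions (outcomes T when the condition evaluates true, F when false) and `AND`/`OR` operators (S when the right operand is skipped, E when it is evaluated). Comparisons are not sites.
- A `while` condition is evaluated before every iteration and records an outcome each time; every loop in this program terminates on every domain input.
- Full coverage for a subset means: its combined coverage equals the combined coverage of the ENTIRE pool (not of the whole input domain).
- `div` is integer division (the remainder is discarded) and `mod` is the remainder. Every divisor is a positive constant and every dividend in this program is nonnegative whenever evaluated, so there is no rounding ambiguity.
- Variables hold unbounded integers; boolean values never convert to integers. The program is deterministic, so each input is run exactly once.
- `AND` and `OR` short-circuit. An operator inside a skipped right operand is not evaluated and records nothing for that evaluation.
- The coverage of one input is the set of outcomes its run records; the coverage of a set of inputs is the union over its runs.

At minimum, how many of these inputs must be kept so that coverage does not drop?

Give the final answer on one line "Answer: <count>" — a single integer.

test 1 (y=30) hits B1=T, B1=F, B2=T, B3=E, B4=E, B5=F, B6=F, B7=F, B8=T, B9=E, B10=F, B11=F
test 2 (y=20) hits B1=T, B1=F, B2=T, B3=E, B4=E, B5=F, B6=F, B7=F, B8=T, B9=S, B10=F, B11=T
test 3 (y=5) hits B1=T, B1=F, B2=F, B3=E, B4=S, B5=T, B5=F, B6=F, B7=T, B10=F, B11=F
test 4 (y=22) hits B1=T, B1=F, B2=T, B3=S, B5=F, B6=F, B7=F, B8=T, B9=S, B10=F, B11=F
test 5 (y=4) hits B1=T, B1=F, B2=T, B3=S, B5=T, B5=F, B6=F, B7=F, B8=T, B9=S, B10=F, B11=F
test 6 (y=1) hits B1=T, B1=F, B2=T, B3=S, B5=T, B5=F, B6=F, B7=F, B8=T, B9=S, B10=F, B11=F
union over all inputs: B1=T, B1=F, B2=T, B2=F, B3=S, B3=E, B4=S, B4=E, B5=T, B5=F, B6=F, B7=T, B7=F, B8=T, B9=S, B9=E, B10=F, B11=T, B11=F (19 outcomes)
every size-1 subset falls short of the 19 outcomes (best: 12/19)
every size-2 subset falls short of the 19 outcomes (best: 17/19)
every size-3 subset falls short of the 19 outcomes (best: 18/19)
the canonical winner is {1, 2, 3, 4}: size 4, full 19-outcome coverage, earliest index list among size-4 covers

Answer: 4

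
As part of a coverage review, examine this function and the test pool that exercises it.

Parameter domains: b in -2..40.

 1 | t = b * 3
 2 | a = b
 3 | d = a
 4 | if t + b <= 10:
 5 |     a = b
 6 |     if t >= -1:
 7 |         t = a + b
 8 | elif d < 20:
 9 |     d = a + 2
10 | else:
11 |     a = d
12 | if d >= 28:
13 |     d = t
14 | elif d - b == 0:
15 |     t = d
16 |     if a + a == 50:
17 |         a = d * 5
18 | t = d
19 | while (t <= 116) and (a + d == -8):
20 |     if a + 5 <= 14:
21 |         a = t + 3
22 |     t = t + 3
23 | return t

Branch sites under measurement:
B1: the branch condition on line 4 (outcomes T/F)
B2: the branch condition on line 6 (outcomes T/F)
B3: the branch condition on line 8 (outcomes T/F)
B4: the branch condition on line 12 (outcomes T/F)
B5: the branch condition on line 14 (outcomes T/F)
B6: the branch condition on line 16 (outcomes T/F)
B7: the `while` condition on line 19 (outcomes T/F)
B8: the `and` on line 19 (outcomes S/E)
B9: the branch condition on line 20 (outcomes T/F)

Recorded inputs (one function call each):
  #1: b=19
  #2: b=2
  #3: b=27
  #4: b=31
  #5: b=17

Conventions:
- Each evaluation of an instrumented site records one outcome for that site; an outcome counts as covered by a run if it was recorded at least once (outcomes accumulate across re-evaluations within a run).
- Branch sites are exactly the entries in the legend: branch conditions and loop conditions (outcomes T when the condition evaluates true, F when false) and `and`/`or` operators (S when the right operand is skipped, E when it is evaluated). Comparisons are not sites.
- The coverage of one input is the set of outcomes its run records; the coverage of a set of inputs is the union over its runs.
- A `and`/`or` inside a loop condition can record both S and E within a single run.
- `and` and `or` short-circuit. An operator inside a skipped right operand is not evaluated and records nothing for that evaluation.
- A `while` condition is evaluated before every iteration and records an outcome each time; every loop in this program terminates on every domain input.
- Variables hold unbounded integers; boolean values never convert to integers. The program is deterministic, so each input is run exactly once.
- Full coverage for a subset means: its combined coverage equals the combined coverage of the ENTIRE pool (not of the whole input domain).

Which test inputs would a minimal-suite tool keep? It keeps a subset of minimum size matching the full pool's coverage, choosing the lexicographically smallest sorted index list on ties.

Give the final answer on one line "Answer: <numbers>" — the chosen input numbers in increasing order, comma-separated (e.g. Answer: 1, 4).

run #1 (b=19) runs B1->F, B3->T, B4->F, B5->F, B8->E, B7->F; records B1=F, B3=T, B4=F, B5=F, B7=F, B8=E
run #2 (b=2) runs B1->T, B2->T, B4->F, B5->T, B6->F, B8->E, B7->F; records B1=T, B2=T, B4=F, B5=T, B6=F, B7=F, B8=E
run #3 (b=27) runs B1->F, B3->F, B4->F, B5->T, B6->F, B8->E, B7->F; records B1=F, B3=F, B4=F, B5=T, B6=F, B7=F, B8=E
run #4 (b=31) runs B1->F, B3->F, B4->T, B8->E, B7->F; records B1=F, B3=F, B4=T, B7=F, B8=E
run #5 (b=17) runs B1->F, B3->T, B4->F, B5->F, B8->E, B7->F; records B1=F, B3=T, B4=F, B5=F, B7=F, B8=E
together the pool reaches 12 outcomes: B1=T, B1=F, B2=T, B3=T, B3=F, B4=T, B4=F, B5=T, B5=F, B6=F, B7=F, B8=E
size 1 is not enough: best union over all size-1 subsets is 7/12
size 2 is not enough: best union over all size-2 subsets is 10/12
size 3: inputs {1, 2, 4} cover all 12 outcomes, and no lexicographically smaller subset of this size does

Answer: 1, 2, 4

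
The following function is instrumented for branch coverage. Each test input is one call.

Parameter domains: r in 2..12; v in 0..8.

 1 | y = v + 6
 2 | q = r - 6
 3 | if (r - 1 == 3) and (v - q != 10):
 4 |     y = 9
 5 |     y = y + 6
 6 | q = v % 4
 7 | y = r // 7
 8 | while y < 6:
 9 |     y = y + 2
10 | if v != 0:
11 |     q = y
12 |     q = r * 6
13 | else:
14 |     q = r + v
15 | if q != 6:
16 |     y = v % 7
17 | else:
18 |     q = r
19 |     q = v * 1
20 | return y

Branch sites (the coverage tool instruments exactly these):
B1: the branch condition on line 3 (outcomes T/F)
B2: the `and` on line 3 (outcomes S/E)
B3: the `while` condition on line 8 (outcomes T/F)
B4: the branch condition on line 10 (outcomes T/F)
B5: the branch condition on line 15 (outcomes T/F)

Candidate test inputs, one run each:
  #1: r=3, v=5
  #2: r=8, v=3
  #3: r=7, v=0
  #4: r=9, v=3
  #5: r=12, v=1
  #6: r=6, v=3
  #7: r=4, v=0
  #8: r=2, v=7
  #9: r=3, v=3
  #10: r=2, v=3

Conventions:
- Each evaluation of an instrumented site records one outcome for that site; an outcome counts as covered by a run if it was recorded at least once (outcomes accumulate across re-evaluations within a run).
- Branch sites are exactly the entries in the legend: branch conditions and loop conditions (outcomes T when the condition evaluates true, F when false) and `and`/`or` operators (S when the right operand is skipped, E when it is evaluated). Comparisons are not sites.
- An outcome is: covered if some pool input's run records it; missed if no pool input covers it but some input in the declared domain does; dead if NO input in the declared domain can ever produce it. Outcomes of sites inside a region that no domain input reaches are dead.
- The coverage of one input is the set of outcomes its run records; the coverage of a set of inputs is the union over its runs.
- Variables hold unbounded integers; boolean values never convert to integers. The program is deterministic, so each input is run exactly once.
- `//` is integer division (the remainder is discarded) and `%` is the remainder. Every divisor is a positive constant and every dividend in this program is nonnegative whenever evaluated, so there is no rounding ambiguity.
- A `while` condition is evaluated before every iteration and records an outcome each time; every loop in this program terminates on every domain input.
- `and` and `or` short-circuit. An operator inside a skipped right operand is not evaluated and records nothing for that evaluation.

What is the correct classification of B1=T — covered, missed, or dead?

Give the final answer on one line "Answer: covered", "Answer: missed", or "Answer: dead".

B1=T is recorded by pool input(s) 7 -> covered

Answer: covered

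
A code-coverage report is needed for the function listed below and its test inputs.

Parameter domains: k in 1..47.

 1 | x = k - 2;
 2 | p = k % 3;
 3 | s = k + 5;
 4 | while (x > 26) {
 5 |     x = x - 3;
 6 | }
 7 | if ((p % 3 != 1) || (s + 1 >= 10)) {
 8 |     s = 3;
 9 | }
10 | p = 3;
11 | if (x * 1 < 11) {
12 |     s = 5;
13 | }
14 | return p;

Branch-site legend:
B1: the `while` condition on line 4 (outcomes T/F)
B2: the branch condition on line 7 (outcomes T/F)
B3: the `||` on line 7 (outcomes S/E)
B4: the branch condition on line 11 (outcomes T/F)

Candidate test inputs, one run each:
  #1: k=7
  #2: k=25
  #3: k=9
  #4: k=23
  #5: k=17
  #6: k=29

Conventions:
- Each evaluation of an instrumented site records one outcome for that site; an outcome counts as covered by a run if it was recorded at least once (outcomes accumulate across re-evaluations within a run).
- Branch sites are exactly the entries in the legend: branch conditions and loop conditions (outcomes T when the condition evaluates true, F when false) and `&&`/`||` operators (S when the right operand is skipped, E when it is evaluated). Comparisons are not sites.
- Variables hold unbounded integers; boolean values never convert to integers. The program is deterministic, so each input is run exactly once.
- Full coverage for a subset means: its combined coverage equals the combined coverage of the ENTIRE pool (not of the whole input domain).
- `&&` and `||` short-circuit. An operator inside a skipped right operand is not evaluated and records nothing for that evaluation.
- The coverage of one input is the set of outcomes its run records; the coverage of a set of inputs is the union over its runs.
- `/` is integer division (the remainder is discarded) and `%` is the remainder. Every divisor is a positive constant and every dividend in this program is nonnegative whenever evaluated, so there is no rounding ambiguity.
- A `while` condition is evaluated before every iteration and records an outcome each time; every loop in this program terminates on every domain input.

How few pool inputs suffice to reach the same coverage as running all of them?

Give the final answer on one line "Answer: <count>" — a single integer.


run #1 (k=7) runs B1->F, B3->E, B2->T, B4->T; records B1=F, B2=T, B3=E, B4=T
run #2 (k=25) runs B1->F, B3->E, B2->T, B4->F; records B1=F, B2=T, B3=E, B4=F
run #3 (k=9) runs B1->F, B3->S, B2->T, B4->T; records B1=F, B2=T, B3=S, B4=T
run #4 (k=23) runs B1->F, B3->S, B2->T, B4->F; records B1=F, B2=T, B3=S, B4=F
run #5 (k=17) runs B1->F, B3->S, B2->T, B4->F; records B1=F, B2=T, B3=S, B4=F
run #6 (k=29) runs B1->T, B1->F, B3->S, B2->T, B4->F; records B1=T, B1=F, B2=T, B3=S, B4=F
pool-wide coverage (7 outcomes): B1=T, B1=F, B2=T, B3=S, B3=E, B4=T, B4=F
every size-1 subset falls short of the 7 outcomes (best: 5/7)
the canonical winner is {1, 6}: size 2, full 7-outcome coverage, earliest index list among size-2 covers
Answer: 2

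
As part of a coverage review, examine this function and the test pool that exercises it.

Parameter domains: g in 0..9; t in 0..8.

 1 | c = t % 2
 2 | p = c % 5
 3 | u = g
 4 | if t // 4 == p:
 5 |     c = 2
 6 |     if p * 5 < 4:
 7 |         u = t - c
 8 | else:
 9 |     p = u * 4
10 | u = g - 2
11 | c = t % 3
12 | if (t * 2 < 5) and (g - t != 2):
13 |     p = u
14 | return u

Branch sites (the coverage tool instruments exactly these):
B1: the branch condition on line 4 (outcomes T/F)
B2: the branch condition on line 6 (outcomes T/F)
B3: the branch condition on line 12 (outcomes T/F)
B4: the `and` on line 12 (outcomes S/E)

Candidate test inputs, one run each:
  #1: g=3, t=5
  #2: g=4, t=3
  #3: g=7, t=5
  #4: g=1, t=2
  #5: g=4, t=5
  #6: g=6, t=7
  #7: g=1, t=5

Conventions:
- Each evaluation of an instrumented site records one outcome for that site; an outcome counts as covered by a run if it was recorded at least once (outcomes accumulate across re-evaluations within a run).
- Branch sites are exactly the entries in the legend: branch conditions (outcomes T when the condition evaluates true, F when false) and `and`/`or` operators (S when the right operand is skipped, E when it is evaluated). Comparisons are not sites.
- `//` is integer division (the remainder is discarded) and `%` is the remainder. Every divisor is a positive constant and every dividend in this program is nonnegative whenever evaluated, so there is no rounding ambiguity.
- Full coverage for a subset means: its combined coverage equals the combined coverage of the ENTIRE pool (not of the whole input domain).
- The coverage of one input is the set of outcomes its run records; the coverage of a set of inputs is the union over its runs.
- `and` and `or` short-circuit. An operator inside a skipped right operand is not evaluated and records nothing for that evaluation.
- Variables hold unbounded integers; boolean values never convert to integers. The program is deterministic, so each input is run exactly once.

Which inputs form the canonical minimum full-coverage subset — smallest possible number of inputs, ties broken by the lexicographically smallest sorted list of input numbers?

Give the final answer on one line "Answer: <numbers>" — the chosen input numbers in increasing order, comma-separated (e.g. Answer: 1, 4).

input #1, g=3, t=5: events B1->T, B2->F, B4->S, B3->F; outcomes B1=T, B2=F, B3=F, B4=S
input #2, g=4, t=3: events B1->F, B4->S, B3->F; outcomes B1=F, B3=F, B4=S
input #3, g=7, t=5: events B1->T, B2->F, B4->S, B3->F; outcomes B1=T, B2=F, B3=F, B4=S
input #4, g=1, t=2: events B1->T, B2->T, B4->E, B3->T; outcomes B1=T, B2=T, B3=T, B4=E
input #5, g=4, t=5: events B1->T, B2->F, B4->S, B3->F; outcomes B1=T, B2=F, B3=F, B4=S
input #6, g=6, t=7: events B1->T, B2->F, B4->S, B3->F; outcomes B1=T, B2=F, B3=F, B4=S
input #7, g=1, t=5: events B1->T, B2->F, B4->S, B3->F; outcomes B1=T, B2=F, B3=F, B4=S
union over all inputs: B1=T, B1=F, B2=T, B2=F, B3=T, B3=F, B4=S, B4=E (8 outcomes)
no size-1 subset reaches all 8 outcomes (best union: 4/8)
no size-2 subset reaches all 8 outcomes (best union: 7/8)
at size 3, {1, 2, 4} reaches all 8 outcomes; every lexicographically earlier size-3 subset fails

Answer: 1, 2, 4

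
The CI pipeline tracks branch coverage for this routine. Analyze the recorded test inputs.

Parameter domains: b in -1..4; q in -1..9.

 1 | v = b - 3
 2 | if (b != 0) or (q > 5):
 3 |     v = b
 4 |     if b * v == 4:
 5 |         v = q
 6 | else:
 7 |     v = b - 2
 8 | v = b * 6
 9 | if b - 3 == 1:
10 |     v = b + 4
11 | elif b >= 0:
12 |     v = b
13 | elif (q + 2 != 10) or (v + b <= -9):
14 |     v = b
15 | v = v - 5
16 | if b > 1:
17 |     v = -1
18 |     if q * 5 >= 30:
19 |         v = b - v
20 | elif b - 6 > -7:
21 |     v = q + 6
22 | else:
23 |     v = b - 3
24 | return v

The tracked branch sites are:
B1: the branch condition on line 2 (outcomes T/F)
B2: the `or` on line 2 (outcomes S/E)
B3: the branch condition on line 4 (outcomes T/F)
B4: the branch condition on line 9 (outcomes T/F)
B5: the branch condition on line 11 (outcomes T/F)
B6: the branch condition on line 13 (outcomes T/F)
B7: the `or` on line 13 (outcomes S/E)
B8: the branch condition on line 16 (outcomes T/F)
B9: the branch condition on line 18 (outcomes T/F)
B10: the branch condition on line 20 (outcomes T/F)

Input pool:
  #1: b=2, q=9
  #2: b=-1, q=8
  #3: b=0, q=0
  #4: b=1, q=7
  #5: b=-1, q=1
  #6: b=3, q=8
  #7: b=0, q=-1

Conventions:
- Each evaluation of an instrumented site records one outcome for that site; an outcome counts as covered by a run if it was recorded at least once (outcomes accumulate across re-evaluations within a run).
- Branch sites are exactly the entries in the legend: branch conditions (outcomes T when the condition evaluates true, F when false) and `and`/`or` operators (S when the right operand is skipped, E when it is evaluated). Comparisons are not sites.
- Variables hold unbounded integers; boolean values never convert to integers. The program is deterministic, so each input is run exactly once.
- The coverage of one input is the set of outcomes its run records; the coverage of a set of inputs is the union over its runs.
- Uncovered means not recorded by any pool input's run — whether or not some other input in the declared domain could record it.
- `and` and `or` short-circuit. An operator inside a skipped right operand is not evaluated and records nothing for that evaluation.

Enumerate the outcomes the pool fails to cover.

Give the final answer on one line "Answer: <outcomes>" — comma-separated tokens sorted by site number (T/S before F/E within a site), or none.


run #1 (b=2, q=9) runs B2->S, B1->T, B3->T, B4->F, B5->T, B8->T, B9->T; records B1=T, B2=S, B3=T, B4=F, B5=T, B8=T, B9=T
run #2 (b=-1, q=8) runs B2->S, B1->T, B3->F, B4->F, B5->F, B7->E, B6->F, B8->F, B10->F; records B1=T, B2=S, B3=F, B4=F, B5=F, B6=F, B7=E, B8=F, B10=F
run #3 (b=0, q=0) runs B2->E, B1->F, B4->F, B5->T, B8->F, B10->T; records B1=F, B2=E, B4=F, B5=T, B8=F, B10=T
run #4 (b=1, q=7) runs B2->S, B1->T, B3->F, B4->F, B5->T, B8->F, B10->T; records B1=T, B2=S, B3=F, B4=F, B5=T, B8=F, B10=T
run #5 (b=-1, q=1) runs B2->S, B1->T, B3->F, B4->F, B5->F, B7->S, B6->T, B8->F, B10->F; records B1=T, B2=S, B3=F, B4=F, B5=F, B6=T, B7=S, B8=F, B10=F
run #6 (b=3, q=8) runs B2->S, B1->T, B3->F, B4->F, B5->T, B8->T, B9->T; records B1=T, B2=S, B3=F, B4=F, B5=T, B8=T, B9=T
run #7 (b=0, q=-1) runs B2->E, B1->F, B4->F, B5->T, B8->F, B10->T; records B1=F, B2=E, B4=F, B5=T, B8=F, B10=T
union over the pool: B1=T, B1=F, B2=S, B2=E, B3=T, B3=F, B4=F, B5=T, B5=F, B6=T, B6=F, B7=S, B7=E, B8=T, B8=F, B9=T, B10=T, B10=F
uncovered (2 of 20): B4=T, B9=F
Answer: B4=T, B9=F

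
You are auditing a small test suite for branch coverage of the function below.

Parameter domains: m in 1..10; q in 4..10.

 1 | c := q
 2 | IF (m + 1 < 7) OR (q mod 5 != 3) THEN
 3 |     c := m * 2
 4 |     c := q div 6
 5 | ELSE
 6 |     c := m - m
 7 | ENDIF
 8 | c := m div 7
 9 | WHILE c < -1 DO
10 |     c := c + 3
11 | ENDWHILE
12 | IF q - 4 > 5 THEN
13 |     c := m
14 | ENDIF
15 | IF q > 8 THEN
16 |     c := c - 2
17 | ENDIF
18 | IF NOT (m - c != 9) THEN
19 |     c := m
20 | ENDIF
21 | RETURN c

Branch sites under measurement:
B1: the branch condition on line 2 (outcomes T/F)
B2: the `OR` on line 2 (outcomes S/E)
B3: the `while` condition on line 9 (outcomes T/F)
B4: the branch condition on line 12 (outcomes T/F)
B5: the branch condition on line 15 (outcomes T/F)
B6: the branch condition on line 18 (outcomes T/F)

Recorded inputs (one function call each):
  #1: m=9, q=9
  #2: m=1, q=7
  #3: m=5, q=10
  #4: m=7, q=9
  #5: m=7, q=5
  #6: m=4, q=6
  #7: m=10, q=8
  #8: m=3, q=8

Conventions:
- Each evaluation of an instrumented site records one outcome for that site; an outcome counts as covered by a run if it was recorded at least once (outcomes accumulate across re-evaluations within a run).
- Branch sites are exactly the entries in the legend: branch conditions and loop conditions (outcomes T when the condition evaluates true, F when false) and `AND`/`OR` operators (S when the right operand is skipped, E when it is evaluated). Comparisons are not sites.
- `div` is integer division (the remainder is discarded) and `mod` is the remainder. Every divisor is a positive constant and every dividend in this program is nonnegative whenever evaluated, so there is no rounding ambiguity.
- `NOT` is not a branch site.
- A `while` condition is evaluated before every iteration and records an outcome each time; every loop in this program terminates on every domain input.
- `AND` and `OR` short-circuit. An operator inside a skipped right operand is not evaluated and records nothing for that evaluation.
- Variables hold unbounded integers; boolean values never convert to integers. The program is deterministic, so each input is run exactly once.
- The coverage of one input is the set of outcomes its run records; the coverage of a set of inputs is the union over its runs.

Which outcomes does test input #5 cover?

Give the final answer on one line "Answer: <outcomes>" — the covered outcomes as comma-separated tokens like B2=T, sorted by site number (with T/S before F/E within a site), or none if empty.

Event log for input #5 (m=7, q=5):
  B2->E, B1->T, B3->F, B4->F, B5->F, B6->F
as a set, this run covers: B1=T, B2=E, B3=F, B4=F, B5=F, B6=F

Answer: B1=T, B2=E, B3=F, B4=F, B5=F, B6=F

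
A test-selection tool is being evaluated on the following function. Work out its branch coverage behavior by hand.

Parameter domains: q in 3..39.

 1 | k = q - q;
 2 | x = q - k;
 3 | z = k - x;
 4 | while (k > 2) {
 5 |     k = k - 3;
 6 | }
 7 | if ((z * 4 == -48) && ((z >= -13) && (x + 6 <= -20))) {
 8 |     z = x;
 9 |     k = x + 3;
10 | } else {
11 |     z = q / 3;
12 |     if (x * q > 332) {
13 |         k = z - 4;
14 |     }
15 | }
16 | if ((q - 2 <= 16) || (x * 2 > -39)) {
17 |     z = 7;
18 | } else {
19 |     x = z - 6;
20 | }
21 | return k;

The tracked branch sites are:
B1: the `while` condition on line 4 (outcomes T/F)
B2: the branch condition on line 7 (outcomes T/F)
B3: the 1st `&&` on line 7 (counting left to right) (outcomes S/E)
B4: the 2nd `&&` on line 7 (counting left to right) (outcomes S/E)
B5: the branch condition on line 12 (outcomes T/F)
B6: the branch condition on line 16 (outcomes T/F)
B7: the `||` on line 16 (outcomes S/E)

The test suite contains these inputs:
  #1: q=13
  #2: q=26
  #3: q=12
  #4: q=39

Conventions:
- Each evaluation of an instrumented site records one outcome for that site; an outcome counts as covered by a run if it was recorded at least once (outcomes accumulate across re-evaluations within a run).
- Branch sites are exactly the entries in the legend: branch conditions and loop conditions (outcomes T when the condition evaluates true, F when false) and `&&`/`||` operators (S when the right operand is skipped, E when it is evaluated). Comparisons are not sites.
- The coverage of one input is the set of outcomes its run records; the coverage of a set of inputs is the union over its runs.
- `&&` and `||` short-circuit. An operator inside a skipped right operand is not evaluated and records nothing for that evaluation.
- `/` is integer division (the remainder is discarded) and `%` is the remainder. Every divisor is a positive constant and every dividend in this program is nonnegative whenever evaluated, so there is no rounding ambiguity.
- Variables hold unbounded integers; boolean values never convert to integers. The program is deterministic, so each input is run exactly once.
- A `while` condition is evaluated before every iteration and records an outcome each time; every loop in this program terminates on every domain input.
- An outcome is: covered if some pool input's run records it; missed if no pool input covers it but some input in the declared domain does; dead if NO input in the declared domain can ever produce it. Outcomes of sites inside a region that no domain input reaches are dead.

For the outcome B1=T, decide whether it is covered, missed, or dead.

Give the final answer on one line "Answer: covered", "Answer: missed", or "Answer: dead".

no pool input records B1=T
checking all 37 inputs in the declared domain: B1=T is never recorded -> dead

Answer: dead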